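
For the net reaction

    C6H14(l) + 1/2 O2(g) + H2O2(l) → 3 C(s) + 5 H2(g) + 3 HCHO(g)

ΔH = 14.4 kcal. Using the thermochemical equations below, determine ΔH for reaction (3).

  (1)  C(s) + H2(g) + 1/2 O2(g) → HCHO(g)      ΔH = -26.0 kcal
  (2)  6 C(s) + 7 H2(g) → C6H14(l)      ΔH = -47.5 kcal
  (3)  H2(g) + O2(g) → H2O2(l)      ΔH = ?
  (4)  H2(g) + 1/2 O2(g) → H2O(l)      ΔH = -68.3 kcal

ΔH = -44.9 kcal

(1) × 3 (×3 to match 3 HCHO(g) in the target): (3)·(-26.0) = -78.0 kcal
(2) reversed (C6H14(l) must end up as a reactant): +47.5 kcal
(3) reversed (H2O2(l) must end up as a reactant): contributes −x
(4): not needed (H2O(l) appears nowhere else).
+14.4 = (-78.0) + (+47.5) − x
x = (+14.4 − (-30.5)) / (-1) = -44.9 kcal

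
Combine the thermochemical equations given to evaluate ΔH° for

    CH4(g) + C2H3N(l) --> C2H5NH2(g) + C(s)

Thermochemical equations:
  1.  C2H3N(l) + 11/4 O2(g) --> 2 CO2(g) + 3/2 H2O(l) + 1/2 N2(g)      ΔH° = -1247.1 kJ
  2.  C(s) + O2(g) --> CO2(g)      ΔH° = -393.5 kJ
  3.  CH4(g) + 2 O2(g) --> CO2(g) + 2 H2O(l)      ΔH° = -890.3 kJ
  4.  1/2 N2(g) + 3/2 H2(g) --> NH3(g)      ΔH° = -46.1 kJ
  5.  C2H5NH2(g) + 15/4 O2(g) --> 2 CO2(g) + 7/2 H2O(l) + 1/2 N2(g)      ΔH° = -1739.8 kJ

eq. 1 as written: -1247.1 kJ
eq. 2 reversed: +393.5 kJ
eq. 3 as written: -890.3 kJ
eq. 4: not needed.
eq. 5 reversed: +1739.8 kJ
By Hess's law, ΔH° = (1)·(-1247.1) + (-1)·(-393.5) + (1)·(-890.3) + (-1)·(-1739.8) = -4.1 kJ

ΔH° = -4.1 kJ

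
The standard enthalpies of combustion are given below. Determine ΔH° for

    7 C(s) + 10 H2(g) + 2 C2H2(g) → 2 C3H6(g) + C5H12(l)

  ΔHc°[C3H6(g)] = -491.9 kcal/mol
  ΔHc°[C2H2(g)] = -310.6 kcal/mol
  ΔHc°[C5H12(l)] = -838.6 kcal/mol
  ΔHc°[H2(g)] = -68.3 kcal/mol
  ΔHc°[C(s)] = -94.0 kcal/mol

ΔH° = -139.8 kcal/mol

With combustion enthalpies, reactants minus products:
= [7·(-94.0) + 10·(-68.3) + 2·(-310.6)] − [2·(-491.9) + 1·(-838.6)]
= -139.8 kcal/mol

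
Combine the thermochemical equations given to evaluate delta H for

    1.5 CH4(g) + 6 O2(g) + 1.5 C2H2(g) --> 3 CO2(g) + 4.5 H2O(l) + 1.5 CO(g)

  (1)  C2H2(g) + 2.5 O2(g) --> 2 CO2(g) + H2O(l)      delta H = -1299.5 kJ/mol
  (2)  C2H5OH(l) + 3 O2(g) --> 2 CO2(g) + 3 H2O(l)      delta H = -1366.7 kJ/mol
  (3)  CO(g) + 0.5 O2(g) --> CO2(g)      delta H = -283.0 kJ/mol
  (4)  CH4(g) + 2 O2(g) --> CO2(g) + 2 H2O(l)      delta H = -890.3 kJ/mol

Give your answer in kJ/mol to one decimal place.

delta H = -2860.2 kJ/mol

(1) × 3/2: (3/2)·(-1299.5) = -1949.25 kJ/mol
(2): not needed.
(3) reversed and × 3/2: (-3/2)·(-283.0) = +424.5 kJ/mol
(4) × 3/2: (3/2)·(-890.3) = -1335.45 kJ/mol
delta H = (3/2)·(-1299.5) + (-3/2)·(-283.0) + (3/2)·(-890.3) = -2860.2 kJ/mol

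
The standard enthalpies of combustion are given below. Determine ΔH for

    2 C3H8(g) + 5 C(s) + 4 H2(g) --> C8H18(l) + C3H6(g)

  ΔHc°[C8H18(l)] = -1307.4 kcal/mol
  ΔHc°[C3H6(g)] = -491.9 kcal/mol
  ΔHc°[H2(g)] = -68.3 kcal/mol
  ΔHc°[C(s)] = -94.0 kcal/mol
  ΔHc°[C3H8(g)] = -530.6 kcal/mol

ΔH = -5.1 kcal/mol

With combustion enthalpies, reactants minus products:
= [2·(-530.6) + 5·(-94.0) + 4·(-68.3)] − [1·(-1307.4) + 1·(-491.9)]
= -5.1 kcal/mol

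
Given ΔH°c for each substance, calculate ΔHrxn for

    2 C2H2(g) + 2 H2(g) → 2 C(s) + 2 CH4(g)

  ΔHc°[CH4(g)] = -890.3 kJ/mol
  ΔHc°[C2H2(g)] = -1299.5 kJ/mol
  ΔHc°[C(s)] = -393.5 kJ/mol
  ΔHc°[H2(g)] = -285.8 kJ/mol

ΔHrxn = -603.0 kJ/mol

With combustion enthalpies, reactants minus products:
= [2·(-1299.5) + 2·(-285.8)] − [2·(-393.5) + 2·(-890.3)]
= -603.0 kJ/mol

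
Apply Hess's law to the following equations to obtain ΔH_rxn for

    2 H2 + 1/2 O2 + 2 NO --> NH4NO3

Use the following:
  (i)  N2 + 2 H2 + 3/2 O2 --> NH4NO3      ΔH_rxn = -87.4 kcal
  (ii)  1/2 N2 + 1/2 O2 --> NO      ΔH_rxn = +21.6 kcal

(i) as written (NH4NO3 already on the product side): -87.4 kcal
(ii) reversed and × 2 (reverse to put NO on the reactant side; ×2 to match 2 NO in the target): (-2)·(+21.6) = -43.2 kcal
Summing the manipulated equations, ΔH_rxn = (-87.4) + (-43.2) = -130.6 kcal

ΔH_rxn = -130.6 kcal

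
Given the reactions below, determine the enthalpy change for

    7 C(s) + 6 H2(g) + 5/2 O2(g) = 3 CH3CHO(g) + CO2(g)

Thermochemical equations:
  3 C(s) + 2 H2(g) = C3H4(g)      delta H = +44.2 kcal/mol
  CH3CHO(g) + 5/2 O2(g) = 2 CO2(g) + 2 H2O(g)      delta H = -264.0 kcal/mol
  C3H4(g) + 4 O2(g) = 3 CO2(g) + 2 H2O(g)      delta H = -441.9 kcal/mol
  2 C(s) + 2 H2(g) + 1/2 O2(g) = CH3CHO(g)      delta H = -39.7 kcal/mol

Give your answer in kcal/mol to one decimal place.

delta H = -213.1 kcal/mol

equation 1 as written: +44.2 kcal/mol
equation 2 reversed: +264.0 kcal/mol
equation 3 as written: -441.9 kcal/mol
equation 4 × 2: (2)·(-39.7) = -79.4 kcal/mol
delta H = (1)·(+44.2) + (-1)·(-264.0) + (1)·(-441.9) + (2)·(-39.7) = -213.1 kcal/mol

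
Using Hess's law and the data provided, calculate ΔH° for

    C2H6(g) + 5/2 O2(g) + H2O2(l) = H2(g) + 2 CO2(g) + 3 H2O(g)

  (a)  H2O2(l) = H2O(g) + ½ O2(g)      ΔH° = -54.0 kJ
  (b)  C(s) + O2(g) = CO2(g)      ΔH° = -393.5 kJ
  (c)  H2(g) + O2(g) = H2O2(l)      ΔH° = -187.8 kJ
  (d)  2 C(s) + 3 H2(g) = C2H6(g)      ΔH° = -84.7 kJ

ΔH° = -1239.9 kJ

(a) × 3: (3)·(-54.0) = -162.0 kJ
(b) × 2: (2)·(-393.5) = -787.0 kJ
(c) × 2: (2)·(-187.8) = -375.6 kJ
(d) reversed: +84.7 kJ
ΔH° = (-162.0) + (-787.0) + (-375.6) + (+84.7) = -1239.9 kJ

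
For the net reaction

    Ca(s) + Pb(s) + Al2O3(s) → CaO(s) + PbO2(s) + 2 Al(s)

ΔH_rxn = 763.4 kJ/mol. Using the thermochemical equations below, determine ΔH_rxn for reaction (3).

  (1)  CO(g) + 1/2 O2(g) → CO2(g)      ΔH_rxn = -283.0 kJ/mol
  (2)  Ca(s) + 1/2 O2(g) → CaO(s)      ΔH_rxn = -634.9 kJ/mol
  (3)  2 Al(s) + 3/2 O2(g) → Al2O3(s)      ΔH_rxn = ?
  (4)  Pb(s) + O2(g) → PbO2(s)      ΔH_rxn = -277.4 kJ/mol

(1): not needed (CO(g) appears nowhere else).
(2) as written (CaO(s) already on the product side): -634.9 kJ/mol
(3) reversed (Al2O3(s) must end up as a reactant): contributes −x
(4) as written (PbO2(s) already on the product side): -277.4 kJ/mol
+763.4 = (-634.9) + (-277.4) − x
x = (+763.4 − (-912.3)) / (-1) = -1675.7 kJ/mol

ΔH_rxn = -1675.7 kJ/mol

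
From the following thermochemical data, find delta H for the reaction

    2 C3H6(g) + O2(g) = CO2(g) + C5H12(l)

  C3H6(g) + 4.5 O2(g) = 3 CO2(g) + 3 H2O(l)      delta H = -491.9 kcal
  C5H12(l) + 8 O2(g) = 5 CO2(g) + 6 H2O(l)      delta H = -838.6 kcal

delta H = -145.2 kcal

equation 1 × 2: (2)·(-491.9) = -983.8 kcal
equation 2 reversed: +838.6 kcal
Since enthalpy is a state function, delta H = (2)·(-491.9) + (-1)·(-838.6) = -145.2 kcal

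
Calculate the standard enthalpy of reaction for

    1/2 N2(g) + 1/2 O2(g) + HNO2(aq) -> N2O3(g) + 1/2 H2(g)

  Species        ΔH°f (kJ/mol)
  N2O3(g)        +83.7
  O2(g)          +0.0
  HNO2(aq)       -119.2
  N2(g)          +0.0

Products: 1·(+83.7) + 1/2·(+0.0) = +83.7
Reactants: 1/2·(+0.0) + 1/2·(+0.0) + 1·(-119.2) = -119.2
ΔHrxn = (+83.7) − (-119.2) = 202.9 kJ/mol

ΔHrxn = 202.9 kJ/mol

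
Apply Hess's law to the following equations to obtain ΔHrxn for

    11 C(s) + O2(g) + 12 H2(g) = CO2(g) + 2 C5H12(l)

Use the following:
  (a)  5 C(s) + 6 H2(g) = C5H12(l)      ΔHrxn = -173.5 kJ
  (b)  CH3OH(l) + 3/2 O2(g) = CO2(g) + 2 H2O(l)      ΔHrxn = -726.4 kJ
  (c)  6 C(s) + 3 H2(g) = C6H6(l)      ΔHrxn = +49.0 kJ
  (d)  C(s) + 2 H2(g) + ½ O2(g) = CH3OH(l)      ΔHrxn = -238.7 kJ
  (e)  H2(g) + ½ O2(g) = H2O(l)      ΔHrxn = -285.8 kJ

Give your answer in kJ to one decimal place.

ΔHrxn = -740.5 kJ

(a) × 2 (×2 to match 2 C5H12(l) in the target): (2)·(-173.5) = -347.0 kJ
(b) as written (CO2(g) already on the product side): -726.4 kJ
(c): not needed (C6H6(l) appears nowhere else).
(d) as written: -238.7 kJ
(e) reversed and × 2: (-2)·(-285.8) = +571.6 kJ
ΔHrxn = (-347.0) + (-726.4) + (-238.7) + (+571.6) = -740.5 kJ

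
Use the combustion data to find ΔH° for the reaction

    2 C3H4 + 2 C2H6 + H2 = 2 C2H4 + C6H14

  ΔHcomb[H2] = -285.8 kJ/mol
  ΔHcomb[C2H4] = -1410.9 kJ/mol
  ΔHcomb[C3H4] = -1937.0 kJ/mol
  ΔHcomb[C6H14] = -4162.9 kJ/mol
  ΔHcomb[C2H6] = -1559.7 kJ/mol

Using ΔH = Σ nΔHc°(reactants) − Σ nΔHc°(products):
= [2·(-1937.0) + 2·(-1559.7) + 1·(-285.8)] − [2·(-1410.9) + 1·(-4162.9)]
= -294.5 kJ/mol

ΔH° = -294.5 kJ/mol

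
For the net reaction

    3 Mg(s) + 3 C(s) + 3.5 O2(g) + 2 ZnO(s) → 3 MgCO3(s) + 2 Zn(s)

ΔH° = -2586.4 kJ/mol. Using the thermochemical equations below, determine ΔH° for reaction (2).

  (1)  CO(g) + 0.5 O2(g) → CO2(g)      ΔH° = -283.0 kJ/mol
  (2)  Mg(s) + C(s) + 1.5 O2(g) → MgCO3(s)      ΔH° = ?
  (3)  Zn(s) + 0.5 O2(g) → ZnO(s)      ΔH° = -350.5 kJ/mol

ΔH° = -1095.8 kJ/mol

(1): not needed (CO2(g) appears nowhere else).
(2) × 3 (scale by 3 for the 3 MgCO3(s)): contributes 3·x
(3) reversed and × 2 (ZnO(s) must end up as a reactant; scale by 2 for the 2 ZnO(s)): (-2)·(-350.5) = +701.0 kJ/mol
-2586.4 = (+701.0) + 3·x
x = (-2586.4 − (+701.0)) / (3) = -1095.8 kJ/mol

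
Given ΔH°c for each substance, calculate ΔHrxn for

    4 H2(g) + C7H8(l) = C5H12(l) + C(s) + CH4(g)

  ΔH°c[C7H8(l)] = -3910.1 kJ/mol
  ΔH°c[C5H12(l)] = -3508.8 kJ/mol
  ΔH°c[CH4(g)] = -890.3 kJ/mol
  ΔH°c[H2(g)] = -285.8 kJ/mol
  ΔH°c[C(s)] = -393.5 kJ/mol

With combustion enthalpies, reactants minus products:
= [4·(-285.8) + 1·(-3910.1)] − [1·(-3508.8) + 1·(-393.5) + 1·(-890.3)]
= -260.7 kJ/mol

ΔHrxn = -260.7 kJ/mol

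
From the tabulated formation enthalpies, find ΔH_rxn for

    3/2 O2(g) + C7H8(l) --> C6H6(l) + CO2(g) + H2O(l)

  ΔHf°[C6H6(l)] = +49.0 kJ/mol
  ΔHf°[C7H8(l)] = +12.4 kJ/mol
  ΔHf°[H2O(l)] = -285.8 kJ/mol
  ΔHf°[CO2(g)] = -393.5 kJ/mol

ΔH_rxn = -642.7 kJ/mol

Products: 1·(+49.0) + 1·(-393.5) + 1·(-285.8) = -630.3
Reactants: 3/2·(+0.0) + 1·(+12.4) = +12.4
ΔH_rxn = (-630.3) − (+12.4) = -642.7 kJ/mol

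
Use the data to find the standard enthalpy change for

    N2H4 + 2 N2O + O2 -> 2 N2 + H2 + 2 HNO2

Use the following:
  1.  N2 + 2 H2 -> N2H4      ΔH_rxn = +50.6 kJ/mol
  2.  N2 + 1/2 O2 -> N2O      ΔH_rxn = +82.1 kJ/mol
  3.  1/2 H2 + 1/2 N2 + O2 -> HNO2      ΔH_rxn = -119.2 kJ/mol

eq. 1 reversed (reverse to put N2H4 on the reactant side): -50.6 kJ/mol
eq. 2 reversed and × 2 (reverse to put N2O on the reactant side; scale by 2 for the 2 N2O): (-2)·(+82.1) = -164.2 kJ/mol
eq. 3 × 2 (×2 to match 2 HNO2 in the target): (2)·(-119.2) = -238.4 kJ/mol
Summing the manipulated equations, ΔH_rxn = (-1)·(+50.6) + (-2)·(+82.1) + (2)·(-119.2) = -453.2 kJ/mol

ΔH_rxn = -453.2 kJ/mol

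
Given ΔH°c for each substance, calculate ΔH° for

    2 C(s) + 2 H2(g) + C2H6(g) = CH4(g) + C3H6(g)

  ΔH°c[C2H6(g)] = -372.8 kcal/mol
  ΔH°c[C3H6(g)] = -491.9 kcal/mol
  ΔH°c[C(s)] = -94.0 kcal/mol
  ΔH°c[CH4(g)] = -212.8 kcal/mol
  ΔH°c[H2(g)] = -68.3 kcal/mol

Using ΔH = Σ nΔHc°(reactants) − Σ nΔHc°(products):
= [2·(-94.0) + 2·(-68.3) + 1·(-372.8)] − [1·(-212.8) + 1·(-491.9)]
= 7.3 kcal/mol

ΔH° = 7.3 kcal/mol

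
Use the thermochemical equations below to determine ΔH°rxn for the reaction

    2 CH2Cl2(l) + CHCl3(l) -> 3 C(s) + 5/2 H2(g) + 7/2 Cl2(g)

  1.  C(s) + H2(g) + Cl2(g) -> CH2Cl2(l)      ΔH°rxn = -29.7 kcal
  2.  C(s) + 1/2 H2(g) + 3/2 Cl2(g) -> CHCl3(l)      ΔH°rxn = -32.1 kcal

eq. 1 reversed and × 2: (-2)·(-29.7) = +59.4 kcal
eq. 2 reversed: +32.1 kcal
ΔH°rxn = (+59.4) + (+32.1) = 91.5 kcal

ΔH°rxn = 91.5 kcal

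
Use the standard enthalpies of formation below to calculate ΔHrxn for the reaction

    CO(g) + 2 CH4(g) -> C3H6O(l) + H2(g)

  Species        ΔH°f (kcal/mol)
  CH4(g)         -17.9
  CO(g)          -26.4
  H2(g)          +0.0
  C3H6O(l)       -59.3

ΔH°rxn = Σ nΔHf°(products) − Σ nΔHf°(reactants).
Products: 1·(-59.3) + 1·(+0.0) = -59.3
Reactants: 1·(-26.4) + 2·(-17.9) = -62.2
ΔHrxn = (-59.3) − (-62.2) = 2.9 kcal/mol

ΔHrxn = 2.9 kcal/mol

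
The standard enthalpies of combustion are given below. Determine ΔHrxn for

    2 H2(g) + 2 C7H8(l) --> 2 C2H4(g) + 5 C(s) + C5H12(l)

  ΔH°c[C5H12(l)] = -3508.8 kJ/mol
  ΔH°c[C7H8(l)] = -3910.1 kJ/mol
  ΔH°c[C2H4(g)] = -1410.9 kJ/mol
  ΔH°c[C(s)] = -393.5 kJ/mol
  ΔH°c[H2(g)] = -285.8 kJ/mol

ΔHrxn = -93.7 kJ/mol

Using ΔH = Σ nΔHc°(reactants) − Σ nΔHc°(products):
= [2·(-285.8) + 2·(-3910.1)] − [2·(-1410.9) + 5·(-393.5) + 1·(-3508.8)]
= -93.7 kJ/mol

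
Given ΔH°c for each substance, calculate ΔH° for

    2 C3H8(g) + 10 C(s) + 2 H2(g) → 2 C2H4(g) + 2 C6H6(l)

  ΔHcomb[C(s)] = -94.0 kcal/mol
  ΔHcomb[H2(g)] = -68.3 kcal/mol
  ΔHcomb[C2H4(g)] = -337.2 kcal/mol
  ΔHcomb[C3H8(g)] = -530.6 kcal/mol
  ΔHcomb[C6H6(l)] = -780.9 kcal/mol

ΔH° = 98.4 kcal/mol

With combustion enthalpies, reactants minus products:
= [2·(-530.6) + 10·(-94.0) + 2·(-68.3)] − [2·(-337.2) + 2·(-780.9)]
= 98.4 kcal/mol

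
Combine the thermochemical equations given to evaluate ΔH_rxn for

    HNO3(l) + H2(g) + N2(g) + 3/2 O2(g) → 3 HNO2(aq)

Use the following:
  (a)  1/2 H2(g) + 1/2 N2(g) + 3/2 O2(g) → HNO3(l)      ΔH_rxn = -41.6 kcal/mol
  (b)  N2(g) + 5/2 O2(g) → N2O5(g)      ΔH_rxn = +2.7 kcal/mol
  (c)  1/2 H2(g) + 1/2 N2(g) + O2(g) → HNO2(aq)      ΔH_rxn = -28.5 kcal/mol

(a) reversed: +41.6 kcal/mol
(b): not needed.
(c) × 3: (3)·(-28.5) = -85.5 kcal/mol
ΔH_rxn = (+41.6) + (-85.5) = -43.9 kcal/mol

ΔH_rxn = -43.9 kcal/mol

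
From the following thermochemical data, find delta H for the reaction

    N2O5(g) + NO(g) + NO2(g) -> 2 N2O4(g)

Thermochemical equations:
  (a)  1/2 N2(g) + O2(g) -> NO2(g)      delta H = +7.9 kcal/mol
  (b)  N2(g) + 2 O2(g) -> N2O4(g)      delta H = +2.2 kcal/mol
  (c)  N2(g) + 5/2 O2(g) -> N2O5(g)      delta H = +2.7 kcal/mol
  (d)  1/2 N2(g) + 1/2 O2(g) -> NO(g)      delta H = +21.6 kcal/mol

delta H = -27.8 kcal/mol

(a) reversed (NO2(g) must end up as a reactant): -7.9 kcal/mol
(b) × 2 (scale by 2 for the 2 N2O4(g)): (2)·(+2.2) = +4.4 kcal/mol
(c) reversed (N2O5(g) must end up as a reactant): -2.7 kcal/mol
(d) reversed (reverse to put NO(g) on the reactant side): -21.6 kcal/mol
delta H = (-1)·(+7.9) + (2)·(+2.2) + (-1)·(+2.7) + (-1)·(+21.6) = -27.8 kcal/mol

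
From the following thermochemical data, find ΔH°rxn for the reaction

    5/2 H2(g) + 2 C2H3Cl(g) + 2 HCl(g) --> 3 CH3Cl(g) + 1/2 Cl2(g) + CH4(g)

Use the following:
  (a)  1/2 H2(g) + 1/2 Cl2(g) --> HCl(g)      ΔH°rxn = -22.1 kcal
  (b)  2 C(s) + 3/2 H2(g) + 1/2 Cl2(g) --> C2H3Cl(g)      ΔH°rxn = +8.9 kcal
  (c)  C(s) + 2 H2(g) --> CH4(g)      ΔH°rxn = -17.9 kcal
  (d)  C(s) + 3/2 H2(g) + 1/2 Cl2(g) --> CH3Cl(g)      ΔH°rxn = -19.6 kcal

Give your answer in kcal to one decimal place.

(a) reversed and × 2: (-2)·(-22.1) = +44.2 kcal
(b) reversed and × 2: (-2)·(+8.9) = -17.8 kcal
(c) as written: -17.9 kcal
(d) × 3: (3)·(-19.6) = -58.8 kcal
Combining the equations, ΔH°rxn = (-2)·(-22.1) + (-2)·(+8.9) + (1)·(-17.9) + (3)·(-19.6) = -50.3 kcal

ΔH°rxn = -50.3 kcal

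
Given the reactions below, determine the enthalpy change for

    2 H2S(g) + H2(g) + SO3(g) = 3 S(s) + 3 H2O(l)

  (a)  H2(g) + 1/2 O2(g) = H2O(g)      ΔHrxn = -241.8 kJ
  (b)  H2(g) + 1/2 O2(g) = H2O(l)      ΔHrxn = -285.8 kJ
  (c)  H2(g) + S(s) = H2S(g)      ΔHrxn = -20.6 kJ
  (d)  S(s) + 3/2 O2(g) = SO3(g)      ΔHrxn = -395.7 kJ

ΔHrxn = -420.5 kJ

(a): not needed (H2O(g) appears nowhere else).
(b) × 3 (×3 to match 3 H2O(l) in the target): (3)·(-285.8) = -857.4 kJ
(c) reversed and × 2 (reverse to put H2S(g) on the reactant side; ×2 to match 2 H2S(g) in the target): (-2)·(-20.6) = +41.2 kJ
(d) reversed (SO3(g) must end up as a reactant): +395.7 kJ
ΔHrxn = (3)·(-285.8) + (-2)·(-20.6) + (-1)·(-395.7) = -420.5 kJ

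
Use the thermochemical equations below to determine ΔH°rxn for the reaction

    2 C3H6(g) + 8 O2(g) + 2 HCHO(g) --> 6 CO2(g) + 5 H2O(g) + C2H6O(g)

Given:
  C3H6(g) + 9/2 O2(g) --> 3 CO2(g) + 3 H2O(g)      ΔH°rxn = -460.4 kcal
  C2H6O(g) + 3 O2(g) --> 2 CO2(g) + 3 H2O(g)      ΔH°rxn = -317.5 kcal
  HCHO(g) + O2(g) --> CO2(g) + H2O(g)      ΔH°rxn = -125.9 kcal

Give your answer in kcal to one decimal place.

equation 1 × 2: (2)·(-460.4) = -920.8 kcal
equation 2 reversed: +317.5 kcal
equation 3 × 2: (2)·(-125.9) = -251.8 kcal
ΔH°rxn = (-920.8) + (+317.5) + (-251.8) = -855.1 kcal

ΔH°rxn = -855.1 kcal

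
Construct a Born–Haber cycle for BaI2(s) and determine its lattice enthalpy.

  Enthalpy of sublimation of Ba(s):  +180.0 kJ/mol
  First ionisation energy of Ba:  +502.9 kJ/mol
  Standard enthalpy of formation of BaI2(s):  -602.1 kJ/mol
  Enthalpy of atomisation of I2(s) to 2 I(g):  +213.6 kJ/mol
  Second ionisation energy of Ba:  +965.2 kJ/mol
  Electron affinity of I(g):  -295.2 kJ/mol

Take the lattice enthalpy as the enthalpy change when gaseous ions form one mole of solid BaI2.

ΔHf° = 1·ΔHsub + 1·(ΣIE) + 1·D(I2) + 2·EA + U
-602.1 = 1·(+180.0) + 1·(+1468.1) + 1·(+213.6) + 2·(-295.2) + U
U = -602.1 − (+1271.3) = -1873.4 kJ/mol

U = -1873.4 kJ/mol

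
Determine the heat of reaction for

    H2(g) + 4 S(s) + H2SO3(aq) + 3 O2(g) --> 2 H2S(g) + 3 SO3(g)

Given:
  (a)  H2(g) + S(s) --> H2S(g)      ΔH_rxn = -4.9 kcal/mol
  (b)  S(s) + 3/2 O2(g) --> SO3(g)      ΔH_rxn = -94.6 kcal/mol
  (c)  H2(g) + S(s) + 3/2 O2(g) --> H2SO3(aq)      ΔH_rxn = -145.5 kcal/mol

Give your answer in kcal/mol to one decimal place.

ΔH_rxn = -148.1 kcal/mol

(a) × 2: (2)·(-4.9) = -9.8 kcal/mol
(b) × 3: (3)·(-94.6) = -283.8 kcal/mol
(c) reversed: +145.5 kcal/mol
ΔH_rxn = (2)·(-4.9) + (3)·(-94.6) + (-1)·(-145.5) = -148.1 kcal/mol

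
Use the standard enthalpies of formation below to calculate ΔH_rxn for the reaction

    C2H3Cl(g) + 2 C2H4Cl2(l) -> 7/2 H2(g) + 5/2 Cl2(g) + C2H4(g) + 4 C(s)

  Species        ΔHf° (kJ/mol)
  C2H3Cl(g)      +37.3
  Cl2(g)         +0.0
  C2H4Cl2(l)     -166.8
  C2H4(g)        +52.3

ΔH_rxn = 348.6 kJ/mol

Products: 7/2·(+0.0) + 5/2·(+0.0) + 1·(+52.3) + 4·(+0.0) = +52.3
Reactants: 1·(+37.3) + 2·(-166.8) = -296.3
ΔH_rxn = (+52.3) − (-296.3) = 348.6 kJ/mol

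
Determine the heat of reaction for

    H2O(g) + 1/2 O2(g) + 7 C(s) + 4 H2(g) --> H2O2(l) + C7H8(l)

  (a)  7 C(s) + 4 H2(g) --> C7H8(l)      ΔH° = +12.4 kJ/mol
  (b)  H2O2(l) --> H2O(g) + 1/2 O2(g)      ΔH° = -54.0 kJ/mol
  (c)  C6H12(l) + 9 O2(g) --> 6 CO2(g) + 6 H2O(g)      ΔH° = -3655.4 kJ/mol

ΔH° = 66.4 kJ/mol

(a) as written (C7H8(l) already on the product side): +12.4 kJ/mol
(b) reversed (reverse to put H2O2(l) on the product side): +54.0 kJ/mol
(c): not needed (CO2(g) appears nowhere else).
ΔH° = (+12.4) + (+54.0) = 66.4 kJ/mol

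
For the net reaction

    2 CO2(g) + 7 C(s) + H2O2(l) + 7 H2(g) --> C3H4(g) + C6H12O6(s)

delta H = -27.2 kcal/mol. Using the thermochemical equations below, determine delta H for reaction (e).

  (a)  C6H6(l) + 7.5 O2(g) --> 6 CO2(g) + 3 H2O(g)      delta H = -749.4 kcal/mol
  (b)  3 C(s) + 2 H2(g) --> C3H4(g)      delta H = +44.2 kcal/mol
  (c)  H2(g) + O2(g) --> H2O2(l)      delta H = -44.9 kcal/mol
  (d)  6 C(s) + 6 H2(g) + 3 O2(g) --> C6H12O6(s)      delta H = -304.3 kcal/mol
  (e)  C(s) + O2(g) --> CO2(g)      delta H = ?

(a): not needed (H2O(g) appears nowhere else).
(b) as written (C3H4(g) already on the product side): +44.2 kcal/mol
(c) reversed (reverse to put H2O2(l) on the reactant side): +44.9 kcal/mol
(d) as written (C6H12O6(s) already on the product side): -304.3 kcal/mol
(e) reversed and × 2: contributes −2·x
-27.2 = (+44.2) + (+44.9) + (-304.3) − 2·x
x = (-27.2 − (-215.2)) / (-2) = -94.0 kcal/mol

delta H = -94.0 kcal/mol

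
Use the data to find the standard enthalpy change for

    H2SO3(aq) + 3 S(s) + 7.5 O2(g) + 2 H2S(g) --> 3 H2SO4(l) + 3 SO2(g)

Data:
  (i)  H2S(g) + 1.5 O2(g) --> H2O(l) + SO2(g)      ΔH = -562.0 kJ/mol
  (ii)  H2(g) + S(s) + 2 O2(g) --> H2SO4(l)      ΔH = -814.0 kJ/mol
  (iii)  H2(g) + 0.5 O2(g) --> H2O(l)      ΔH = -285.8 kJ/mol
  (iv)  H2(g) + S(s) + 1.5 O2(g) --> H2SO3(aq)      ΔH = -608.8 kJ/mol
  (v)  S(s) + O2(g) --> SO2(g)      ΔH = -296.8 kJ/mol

ΔH = -2682.4 kJ/mol

(i) × 2: (2)·(-562.0) = -1124.0 kJ/mol
(ii) × 3: (3)·(-814.0) = -2442.0 kJ/mol
(iii) reversed and × 2: (-2)·(-285.8) = +571.6 kJ/mol
(iv) reversed: +608.8 kJ/mol
(v) as written: -296.8 kJ/mol
By Hess's law, ΔH = (-1124.0) + (-2442.0) + (+571.6) + (+608.8) + (-296.8) = -2682.4 kJ/mol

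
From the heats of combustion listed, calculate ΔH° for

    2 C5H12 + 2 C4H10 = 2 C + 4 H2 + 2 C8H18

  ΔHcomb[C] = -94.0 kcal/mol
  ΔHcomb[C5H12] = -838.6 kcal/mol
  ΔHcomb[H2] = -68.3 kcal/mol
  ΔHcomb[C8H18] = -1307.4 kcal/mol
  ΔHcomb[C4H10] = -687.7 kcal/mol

With combustion enthalpies, reactants minus products:
= [2·(-838.6) + 2·(-687.7)] − [2·(-94.0) + 4·(-68.3) + 2·(-1307.4)]
= 23.4 kcal/mol

ΔH° = 23.4 kcal/mol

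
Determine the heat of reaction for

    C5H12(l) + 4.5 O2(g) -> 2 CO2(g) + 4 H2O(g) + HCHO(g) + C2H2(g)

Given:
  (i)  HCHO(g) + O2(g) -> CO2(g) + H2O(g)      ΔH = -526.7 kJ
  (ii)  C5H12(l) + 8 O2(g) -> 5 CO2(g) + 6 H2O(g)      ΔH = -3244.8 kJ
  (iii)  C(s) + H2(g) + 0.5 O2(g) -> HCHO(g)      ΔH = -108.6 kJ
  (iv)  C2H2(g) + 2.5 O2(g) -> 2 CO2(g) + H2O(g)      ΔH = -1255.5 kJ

(i) reversed: +526.7 kJ
(ii) as written: -3244.8 kJ
(iii): not needed.
(iv) reversed: +1255.5 kJ
Since enthalpy is a state function, ΔH = (+526.7) + (-3244.8) + (+1255.5) = -1462.6 kJ

ΔH = -1462.6 kJ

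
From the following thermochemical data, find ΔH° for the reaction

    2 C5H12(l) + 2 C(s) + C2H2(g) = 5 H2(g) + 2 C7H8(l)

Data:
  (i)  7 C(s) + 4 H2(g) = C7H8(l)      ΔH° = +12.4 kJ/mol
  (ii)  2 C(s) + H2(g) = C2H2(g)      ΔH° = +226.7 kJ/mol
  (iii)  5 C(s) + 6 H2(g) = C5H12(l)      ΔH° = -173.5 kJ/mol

ΔH° = 145.1 kJ/mol

(i) × 2: (2)·(+12.4) = +24.8 kJ/mol
(ii) reversed: -226.7 kJ/mol
(iii) reversed and × 2: (-2)·(-173.5) = +347.0 kJ/mol
By Hess's law, ΔH° = (2)·(+12.4) + (-1)·(+226.7) + (-2)·(-173.5) = 145.1 kJ/mol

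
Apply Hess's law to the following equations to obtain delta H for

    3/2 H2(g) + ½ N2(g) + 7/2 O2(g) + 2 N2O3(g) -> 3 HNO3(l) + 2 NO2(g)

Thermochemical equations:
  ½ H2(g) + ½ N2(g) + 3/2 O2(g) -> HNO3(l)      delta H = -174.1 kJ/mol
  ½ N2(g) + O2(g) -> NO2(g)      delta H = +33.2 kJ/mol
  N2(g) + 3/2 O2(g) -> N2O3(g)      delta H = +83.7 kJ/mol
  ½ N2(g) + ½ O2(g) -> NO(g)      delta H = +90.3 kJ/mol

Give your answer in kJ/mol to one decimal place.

equation 1 × 3 (×3 to match 3 HNO3(l) in the target): (3)·(-174.1) = -522.3 kJ/mol
equation 2 × 2 (×2 to match 2 NO2(g) in the target): (2)·(+33.2) = +66.4 kJ/mol
equation 3 reversed and × 2 (N2O3(g) must end up as a reactant; scale by 2 for the 2 N2O3(g)): (-2)·(+83.7) = -167.4 kJ/mol
equation 4: not needed (NO(g) appears nowhere else).
delta H = (3)·(-174.1) + (2)·(+33.2) + (-2)·(+83.7) = -623.3 kJ/mol

delta H = -623.3 kJ/mol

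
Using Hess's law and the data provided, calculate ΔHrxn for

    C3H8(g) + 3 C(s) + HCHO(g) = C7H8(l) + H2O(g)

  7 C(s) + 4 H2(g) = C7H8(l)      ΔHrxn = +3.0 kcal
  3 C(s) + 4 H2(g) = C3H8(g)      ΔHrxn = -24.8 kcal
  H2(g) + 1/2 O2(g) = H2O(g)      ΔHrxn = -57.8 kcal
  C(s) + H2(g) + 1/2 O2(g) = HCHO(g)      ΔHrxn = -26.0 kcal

ΔHrxn = -4.0 kcal

equation 1 as written (C7H8(l) already on the product side): +3.0 kcal
equation 2 reversed (C3H8(g) must end up as a reactant): +24.8 kcal
equation 3 as written (H2O(g) already on the product side): -57.8 kcal
equation 4 reversed (HCHO(g) must end up as a reactant): +26.0 kcal
Summing the manipulated equations, ΔHrxn = (1)·(+3.0) + (-1)·(-24.8) + (1)·(-57.8) + (-1)·(-26.0) = -4.0 kcal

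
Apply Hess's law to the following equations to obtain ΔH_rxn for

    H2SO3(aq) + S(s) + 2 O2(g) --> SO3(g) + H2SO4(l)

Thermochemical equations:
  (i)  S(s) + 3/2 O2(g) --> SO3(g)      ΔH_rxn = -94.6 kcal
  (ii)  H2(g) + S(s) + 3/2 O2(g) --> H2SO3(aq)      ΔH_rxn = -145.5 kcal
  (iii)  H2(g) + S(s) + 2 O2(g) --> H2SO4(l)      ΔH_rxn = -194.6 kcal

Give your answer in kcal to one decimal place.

ΔH_rxn = -143.7 kcal

(i) as written (SO3(g) already on the product side): -94.6 kcal
(ii) reversed (reverse to put H2SO3(aq) on the reactant side): +145.5 kcal
(iii) as written (H2SO4(l) already on the product side): -194.6 kcal
Summing the manipulated equations, ΔH_rxn = (1)·(-94.6) + (-1)·(-145.5) + (1)·(-194.6) = -143.7 kcal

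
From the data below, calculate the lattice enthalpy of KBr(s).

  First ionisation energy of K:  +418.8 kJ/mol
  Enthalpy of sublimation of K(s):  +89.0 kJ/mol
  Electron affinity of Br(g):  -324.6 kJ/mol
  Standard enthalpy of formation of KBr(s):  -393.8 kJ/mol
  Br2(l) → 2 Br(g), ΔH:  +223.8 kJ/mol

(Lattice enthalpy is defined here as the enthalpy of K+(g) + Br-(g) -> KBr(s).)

ΔHf° = 1·ΔHsub + 1·(ΣIE) + 1/2·D(Br2) + 1·EA + U
-393.8 = 1·(+89.0) + 1·(+418.8) + 1/2·(+223.8) + 1·(-324.6) + U
U = -393.8 − (+295.1) = -688.9 kJ/mol

U = -688.9 kJ/mol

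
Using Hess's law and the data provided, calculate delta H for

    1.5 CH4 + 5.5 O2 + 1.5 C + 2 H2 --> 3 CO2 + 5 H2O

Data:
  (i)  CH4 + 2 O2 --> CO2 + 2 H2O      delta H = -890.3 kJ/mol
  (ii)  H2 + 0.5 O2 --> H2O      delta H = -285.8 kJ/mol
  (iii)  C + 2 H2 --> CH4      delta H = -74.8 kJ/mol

delta H = -2497.3 kJ/mol

(i) × 3: (3)·(-890.3) = -2670.9 kJ/mol
(ii) reversed: +285.8 kJ/mol
(iii) × 3/2: (3/2)·(-74.8) = -112.2 kJ/mol
By Hess's law, delta H = (-2670.9) + (+285.8) + (-112.2) = -2497.3 kJ/mol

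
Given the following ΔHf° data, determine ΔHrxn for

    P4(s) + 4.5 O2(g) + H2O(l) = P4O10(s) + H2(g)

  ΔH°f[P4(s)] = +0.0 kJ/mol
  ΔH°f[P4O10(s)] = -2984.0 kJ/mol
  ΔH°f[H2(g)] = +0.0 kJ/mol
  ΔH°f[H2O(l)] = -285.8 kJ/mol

ΔHrxn = -2698.2 kJ/mol

Products: 1·(-2984.0) + 1·(+0.0) = -2984.0
Reactants: 1·(+0.0) + 9/2·(+0.0) + 1·(-285.8) = -285.8
ΔHrxn = (-2984.0) − (-285.8) = -2698.2 kJ/mol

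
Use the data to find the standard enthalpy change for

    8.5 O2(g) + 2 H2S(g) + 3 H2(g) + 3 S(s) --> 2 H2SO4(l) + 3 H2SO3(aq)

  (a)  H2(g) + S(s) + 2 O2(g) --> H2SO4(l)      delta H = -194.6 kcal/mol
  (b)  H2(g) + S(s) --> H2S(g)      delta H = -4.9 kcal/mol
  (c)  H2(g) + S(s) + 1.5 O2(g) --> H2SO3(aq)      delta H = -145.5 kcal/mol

delta H = -815.9 kcal/mol

(a) × 2 (scale by 2 for the 2 H2SO4(l)): (2)·(-194.6) = -389.2 kcal/mol
(b) reversed and × 2 (H2S(g) must end up as a reactant; ×2 to match 2 H2S(g) in the target): (-2)·(-4.9) = +9.8 kcal/mol
(c) × 3 (scale by 3 for the 3 H2SO3(aq)): (3)·(-145.5) = -436.5 kcal/mol
delta H = (2)·(-194.6) + (-2)·(-4.9) + (3)·(-145.5) = -815.9 kcal/mol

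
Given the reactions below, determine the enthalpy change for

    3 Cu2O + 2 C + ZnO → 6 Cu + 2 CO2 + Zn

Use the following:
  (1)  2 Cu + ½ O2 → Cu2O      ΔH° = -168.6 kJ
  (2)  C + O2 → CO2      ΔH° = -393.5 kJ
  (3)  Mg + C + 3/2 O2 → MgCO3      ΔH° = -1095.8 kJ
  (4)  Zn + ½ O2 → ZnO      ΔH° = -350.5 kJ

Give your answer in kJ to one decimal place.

(1) reversed and × 3: (-3)·(-168.6) = +505.8 kJ
(2) × 2: (2)·(-393.5) = -787.0 kJ
(3): not needed.
(4) reversed: +350.5 kJ
Combining the equations, ΔH° = (+505.8) + (-787.0) + (+350.5) = 69.3 kJ

ΔH° = 69.3 kJ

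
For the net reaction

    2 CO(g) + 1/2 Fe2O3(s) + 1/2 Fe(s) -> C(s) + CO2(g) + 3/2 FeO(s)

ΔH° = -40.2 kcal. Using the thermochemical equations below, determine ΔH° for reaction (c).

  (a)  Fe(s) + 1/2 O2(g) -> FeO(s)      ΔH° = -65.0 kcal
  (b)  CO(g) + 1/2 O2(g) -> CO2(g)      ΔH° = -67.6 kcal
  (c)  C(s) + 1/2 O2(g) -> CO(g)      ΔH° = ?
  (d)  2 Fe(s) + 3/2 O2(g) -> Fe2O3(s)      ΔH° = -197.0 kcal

ΔH° = -26.4 kcal

(a) × 3/2 (×3/2 to match 3/2 FeO(s) in the target): (3/2)·(-65.0) = -97.5 kcal
(b) as written (CO2(g) already on the product side): -67.6 kcal
(c) reversed (C(s) must end up as a product): contributes −x
(d) reversed and × 1/2 (Fe2O3(s) must end up as a reactant; ×1/2 to match 1/2 Fe2O3(s) in the target): (-1/2)·(-197.0) = +98.5 kcal
-40.2 = (-97.5) + (-67.6) + (+98.5) − x
x = (-40.2 − (-66.6)) / (-1) = -26.4 kcal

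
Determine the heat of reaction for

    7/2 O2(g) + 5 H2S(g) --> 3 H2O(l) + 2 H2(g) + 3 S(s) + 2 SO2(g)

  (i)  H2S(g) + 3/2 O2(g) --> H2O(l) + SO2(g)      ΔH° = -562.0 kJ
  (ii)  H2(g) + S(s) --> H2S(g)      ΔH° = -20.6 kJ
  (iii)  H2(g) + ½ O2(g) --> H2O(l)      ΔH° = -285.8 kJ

ΔH° = -1348.0 kJ

(i) × 2 (scale by 2 for the 2 SO2(g)): (2)·(-562.0) = -1124.0 kJ
(ii) reversed and × 3 (reverse to put S(s) on the product side; scale by 3 for the 3 S(s)): (-3)·(-20.6) = +61.8 kJ
(iii) as written: -285.8 kJ
ΔH° = (-1124.0) + (+61.8) + (-285.8) = -1348.0 kJ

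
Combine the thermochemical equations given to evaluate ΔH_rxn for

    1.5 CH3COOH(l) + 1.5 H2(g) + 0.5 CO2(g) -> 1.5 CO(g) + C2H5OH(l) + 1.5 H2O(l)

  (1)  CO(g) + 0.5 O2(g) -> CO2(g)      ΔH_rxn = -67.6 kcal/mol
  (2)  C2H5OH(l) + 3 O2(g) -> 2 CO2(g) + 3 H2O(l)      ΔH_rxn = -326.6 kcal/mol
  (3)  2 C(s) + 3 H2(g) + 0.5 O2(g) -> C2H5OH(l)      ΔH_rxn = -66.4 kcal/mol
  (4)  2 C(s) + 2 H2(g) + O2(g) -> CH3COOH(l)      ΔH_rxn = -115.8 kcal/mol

(1) reversed and × 3/2: (-3/2)·(-67.6) = +101.4 kcal/mol
(2) × 1/2: (1/2)·(-326.6) = -163.3 kcal/mol
(3) × 3/2: (3/2)·(-66.4) = -99.6 kcal/mol
(4) reversed and × 3/2: (-3/2)·(-115.8) = +173.7 kcal/mol
ΔH_rxn = (-3/2)·(-67.6) + (1/2)·(-326.6) + (3/2)·(-66.4) + (-3/2)·(-115.8) = 12.2 kcal/mol

ΔH_rxn = 12.2 kcal/mol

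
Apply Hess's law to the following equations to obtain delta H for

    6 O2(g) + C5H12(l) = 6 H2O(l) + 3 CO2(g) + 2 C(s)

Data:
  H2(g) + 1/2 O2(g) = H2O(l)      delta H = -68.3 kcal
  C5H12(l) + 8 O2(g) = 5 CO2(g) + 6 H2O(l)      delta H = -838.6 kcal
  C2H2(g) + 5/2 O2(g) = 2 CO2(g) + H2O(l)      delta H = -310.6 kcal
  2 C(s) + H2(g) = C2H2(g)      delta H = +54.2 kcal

equation 1 as written: -68.3 kcal
equation 2 as written (C5H12(l) already on the reactant side): -838.6 kcal
equation 3 reversed: +310.6 kcal
equation 4 reversed (C(s) must end up as a product): -54.2 kcal
Combining the equations, delta H = (-68.3) + (-838.6) + (+310.6) + (-54.2) = -650.5 kcal

delta H = -650.5 kcal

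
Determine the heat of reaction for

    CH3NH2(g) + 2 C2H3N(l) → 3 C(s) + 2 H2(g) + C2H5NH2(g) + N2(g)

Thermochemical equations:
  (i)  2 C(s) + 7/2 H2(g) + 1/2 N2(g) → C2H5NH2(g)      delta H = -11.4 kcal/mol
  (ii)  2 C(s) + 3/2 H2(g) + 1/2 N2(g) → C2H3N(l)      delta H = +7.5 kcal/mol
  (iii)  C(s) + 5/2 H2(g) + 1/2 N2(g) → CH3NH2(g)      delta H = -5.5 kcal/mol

(i) as written: -11.4 kcal/mol
(ii) reversed and × 2: (-2)·(+7.5) = -15.0 kcal/mol
(iii) reversed: +5.5 kcal/mol
Since enthalpy is a state function, delta H = (1)·(-11.4) + (-2)·(+7.5) + (-1)·(-5.5) = -20.9 kcal/mol

delta H = -20.9 kcal/mol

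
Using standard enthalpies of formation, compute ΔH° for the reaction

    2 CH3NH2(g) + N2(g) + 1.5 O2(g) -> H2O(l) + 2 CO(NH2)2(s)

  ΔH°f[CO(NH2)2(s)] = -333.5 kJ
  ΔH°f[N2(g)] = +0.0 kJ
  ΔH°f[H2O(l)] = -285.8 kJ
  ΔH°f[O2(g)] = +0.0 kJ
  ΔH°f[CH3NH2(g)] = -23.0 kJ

ΔH° = -906.8 kJ

Products: 1·(-285.8) + 2·(-333.5) = -952.8
Reactants: 2·(-23.0) + 1·(+0.0) + 3/2·(+0.0) = -46.0
ΔH° = (-952.8) − (-46.0) = -906.8 kJ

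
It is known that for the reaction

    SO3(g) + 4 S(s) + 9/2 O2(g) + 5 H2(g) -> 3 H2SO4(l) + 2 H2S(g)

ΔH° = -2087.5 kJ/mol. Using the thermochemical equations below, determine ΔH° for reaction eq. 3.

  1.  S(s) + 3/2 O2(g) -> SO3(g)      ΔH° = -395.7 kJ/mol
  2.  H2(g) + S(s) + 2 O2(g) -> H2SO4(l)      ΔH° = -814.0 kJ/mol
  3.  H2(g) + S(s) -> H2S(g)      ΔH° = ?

ΔH° = -20.6 kJ/mol

eq. 1 reversed: +395.7 kJ/mol
eq. 2 × 3: (3)·(-814.0) = -2442.0 kJ/mol
eq. 3 × 2: contributes 2·x
-2087.5 = (+395.7) + (-2442.0) + 2·x
x = (-2087.5 − (-2046.3)) / (2) = -20.6 kJ/mol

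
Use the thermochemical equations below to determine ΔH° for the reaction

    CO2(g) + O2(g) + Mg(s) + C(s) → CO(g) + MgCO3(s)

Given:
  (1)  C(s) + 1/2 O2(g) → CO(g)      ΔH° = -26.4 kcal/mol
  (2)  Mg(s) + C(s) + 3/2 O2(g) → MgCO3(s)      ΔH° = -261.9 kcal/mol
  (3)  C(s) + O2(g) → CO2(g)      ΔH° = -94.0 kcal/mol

ΔH° = -194.3 kcal/mol

(1) as written (CO(g) already on the product side): -26.4 kcal/mol
(2) as written (MgCO3(s) already on the product side): -261.9 kcal/mol
(3) reversed (CO2(g) must end up as a reactant): +94.0 kcal/mol
By Hess's law, ΔH° = (1)·(-26.4) + (1)·(-261.9) + (-1)·(-94.0) = -194.3 kcal/mol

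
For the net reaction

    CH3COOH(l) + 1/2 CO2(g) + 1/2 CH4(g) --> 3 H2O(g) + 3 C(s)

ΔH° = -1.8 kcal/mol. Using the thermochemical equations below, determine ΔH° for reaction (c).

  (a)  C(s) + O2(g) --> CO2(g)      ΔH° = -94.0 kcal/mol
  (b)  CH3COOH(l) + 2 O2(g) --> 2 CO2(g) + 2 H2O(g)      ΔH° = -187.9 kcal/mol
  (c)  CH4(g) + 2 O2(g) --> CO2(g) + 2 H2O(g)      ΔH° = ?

(a) reversed and × 3: (-3)·(-94.0) = +282.0 kcal/mol
(b) as written: -187.9 kcal/mol
(c) × 1/2: contributes 1/2·x
-1.8 = (+282.0) + (-187.9) + 1/2·x
x = (-1.8 − (+94.1)) / (1/2) = -191.8 kcal/mol

ΔH° = -191.8 kcal/mol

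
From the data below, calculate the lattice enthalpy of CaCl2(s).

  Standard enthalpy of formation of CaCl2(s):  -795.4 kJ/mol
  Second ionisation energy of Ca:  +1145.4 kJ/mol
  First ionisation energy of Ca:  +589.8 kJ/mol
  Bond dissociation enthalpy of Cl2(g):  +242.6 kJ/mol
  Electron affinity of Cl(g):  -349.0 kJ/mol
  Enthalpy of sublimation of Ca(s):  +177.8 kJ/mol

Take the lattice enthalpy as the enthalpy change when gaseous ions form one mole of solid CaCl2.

ΔHf° = 1·ΔHsub + 1·(ΣIE) + 1·D(Cl2) + 2·EA + U
-795.4 = 1·(+177.8) + 1·(+1735.2) + 1·(+242.6) + 2·(-349.0) + U
U = -795.4 − (+1457.6) = -2253.0 kJ/mol

U = -2253.0 kJ/mol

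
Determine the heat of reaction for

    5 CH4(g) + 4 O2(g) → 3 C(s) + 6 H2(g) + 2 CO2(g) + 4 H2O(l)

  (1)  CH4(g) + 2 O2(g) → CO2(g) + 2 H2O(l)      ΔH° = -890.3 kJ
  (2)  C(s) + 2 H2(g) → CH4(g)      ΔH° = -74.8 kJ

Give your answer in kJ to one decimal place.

(1) × 2: (2)·(-890.3) = -1780.6 kJ
(2) reversed and × 3: (-3)·(-74.8) = +224.4 kJ
Since enthalpy is a state function, ΔH° = (-1780.6) + (+224.4) = -1556.2 kJ

ΔH° = -1556.2 kJ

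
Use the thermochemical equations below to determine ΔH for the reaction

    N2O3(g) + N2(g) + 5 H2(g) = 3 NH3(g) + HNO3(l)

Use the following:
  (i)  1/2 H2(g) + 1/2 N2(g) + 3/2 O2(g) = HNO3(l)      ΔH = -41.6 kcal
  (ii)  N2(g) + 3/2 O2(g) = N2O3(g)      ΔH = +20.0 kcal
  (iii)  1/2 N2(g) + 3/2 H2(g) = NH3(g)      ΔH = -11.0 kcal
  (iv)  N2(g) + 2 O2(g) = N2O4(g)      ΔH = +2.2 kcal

ΔH = -94.6 kcal

(i) as written: -41.6 kcal
(ii) reversed: -20.0 kcal
(iii) × 3: (3)·(-11.0) = -33.0 kcal
(iv): not needed.
ΔH = (-41.6) + (-20.0) + (-33.0) = -94.6 kcal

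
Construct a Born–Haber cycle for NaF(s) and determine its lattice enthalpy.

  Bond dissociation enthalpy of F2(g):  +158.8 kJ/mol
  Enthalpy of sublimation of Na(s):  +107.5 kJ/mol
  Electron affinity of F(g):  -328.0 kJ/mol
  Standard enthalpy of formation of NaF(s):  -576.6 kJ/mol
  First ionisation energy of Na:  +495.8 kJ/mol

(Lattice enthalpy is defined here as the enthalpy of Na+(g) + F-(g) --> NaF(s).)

ΔHf° = 1·ΔHsub + 1·(ΣIE) + 1/2·D(F2) + 1·EA + U
-576.6 = 1·(+107.5) + 1·(+495.8) + 1/2·(+158.8) + 1·(-328.0) + U
U = -576.6 − (+354.7) = -931.3 kJ/mol

U = -931.3 kJ/mol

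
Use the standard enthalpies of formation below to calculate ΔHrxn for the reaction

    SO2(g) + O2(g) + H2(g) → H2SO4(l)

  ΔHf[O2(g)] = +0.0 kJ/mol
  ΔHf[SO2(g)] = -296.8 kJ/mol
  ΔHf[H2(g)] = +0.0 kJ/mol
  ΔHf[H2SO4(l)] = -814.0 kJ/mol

ΔH°rxn = Σ nΔHf°(products) − Σ nΔHf°(reactants).
Products: 1·(-814.0) = -814.0
Reactants: 1·(-296.8) + 1·(+0.0) + 1·(+0.0) = -296.8
ΔHrxn = (-814.0) − (-296.8) = -517.2 kJ/mol

ΔHrxn = -517.2 kJ/mol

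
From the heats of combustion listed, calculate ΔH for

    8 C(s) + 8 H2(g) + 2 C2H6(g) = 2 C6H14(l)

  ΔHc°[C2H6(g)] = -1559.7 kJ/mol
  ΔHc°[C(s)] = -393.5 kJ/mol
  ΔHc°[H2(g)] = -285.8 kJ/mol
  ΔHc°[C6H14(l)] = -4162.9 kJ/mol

Using ΔH = Σ nΔHc°(reactants) − Σ nΔHc°(products):
= [8·(-393.5) + 8·(-285.8) + 2·(-1559.7)] − [2·(-4162.9)]
= -228.0 kJ/mol

ΔH = -228.0 kJ/mol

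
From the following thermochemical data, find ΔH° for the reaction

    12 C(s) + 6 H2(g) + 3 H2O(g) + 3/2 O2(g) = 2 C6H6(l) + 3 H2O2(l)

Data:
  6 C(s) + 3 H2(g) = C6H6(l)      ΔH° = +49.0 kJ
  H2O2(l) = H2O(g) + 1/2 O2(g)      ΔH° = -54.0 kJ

ΔH° = 260.0 kJ

equation 1 × 2: (2)·(+49.0) = +98.0 kJ
equation 2 reversed and × 3: (-3)·(-54.0) = +162.0 kJ
ΔH° = (+98.0) + (+162.0) = 260.0 kJ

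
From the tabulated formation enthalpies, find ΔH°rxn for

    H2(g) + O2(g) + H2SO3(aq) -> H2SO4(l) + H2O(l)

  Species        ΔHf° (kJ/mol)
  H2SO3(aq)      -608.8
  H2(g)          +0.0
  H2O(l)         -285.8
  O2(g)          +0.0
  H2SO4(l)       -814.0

ΔH°rxn = Σ nΔHf°(products) − Σ nΔHf°(reactants).
Products: 1·(-814.0) + 1·(-285.8) = -1099.8
Reactants: 1·(+0.0) + 1·(+0.0) + 1·(-608.8) = -608.8
ΔH°rxn = (-1099.8) − (-608.8) = -491.0 kJ/mol

ΔH°rxn = -491.0 kJ/mol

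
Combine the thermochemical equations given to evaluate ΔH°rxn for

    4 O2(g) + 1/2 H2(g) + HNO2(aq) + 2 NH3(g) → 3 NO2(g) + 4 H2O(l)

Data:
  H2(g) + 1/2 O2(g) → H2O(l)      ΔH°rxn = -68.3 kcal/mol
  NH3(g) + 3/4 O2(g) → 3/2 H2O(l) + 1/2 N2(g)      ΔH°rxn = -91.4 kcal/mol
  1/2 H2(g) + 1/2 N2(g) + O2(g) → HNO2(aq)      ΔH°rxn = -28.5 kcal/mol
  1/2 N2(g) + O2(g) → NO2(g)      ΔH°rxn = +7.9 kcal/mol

ΔH°rxn = -198.9 kcal/mol

equation 1 as written: -68.3 kcal/mol
equation 2 × 2 (×2 to match 2 NH3(g) in the target): (2)·(-91.4) = -182.8 kcal/mol
equation 3 reversed (reverse to put HNO2(aq) on the reactant side): +28.5 kcal/mol
equation 4 × 3 (×3 to match 3 NO2(g) in the target): (3)·(+7.9) = +23.7 kcal/mol
ΔH°rxn = (1)·(-68.3) + (2)·(-91.4) + (-1)·(-28.5) + (3)·(+7.9) = -198.9 kcal/mol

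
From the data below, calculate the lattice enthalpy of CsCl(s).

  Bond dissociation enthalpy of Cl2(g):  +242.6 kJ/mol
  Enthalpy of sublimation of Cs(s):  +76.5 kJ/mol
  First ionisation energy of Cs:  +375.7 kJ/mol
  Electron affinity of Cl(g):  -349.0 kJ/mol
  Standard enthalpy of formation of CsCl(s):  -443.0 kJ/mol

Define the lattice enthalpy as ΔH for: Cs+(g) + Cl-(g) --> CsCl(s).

U = -667.5 kJ/mol

ΔHf° = 1·ΔHsub + 1·(ΣIE) + 1/2·D(Cl2) + 1·EA + U
-443.0 = 1·(+76.5) + 1·(+375.7) + 1/2·(+242.6) + 1·(-349.0) + U
U = -443.0 − (+224.5) = -667.5 kJ/mol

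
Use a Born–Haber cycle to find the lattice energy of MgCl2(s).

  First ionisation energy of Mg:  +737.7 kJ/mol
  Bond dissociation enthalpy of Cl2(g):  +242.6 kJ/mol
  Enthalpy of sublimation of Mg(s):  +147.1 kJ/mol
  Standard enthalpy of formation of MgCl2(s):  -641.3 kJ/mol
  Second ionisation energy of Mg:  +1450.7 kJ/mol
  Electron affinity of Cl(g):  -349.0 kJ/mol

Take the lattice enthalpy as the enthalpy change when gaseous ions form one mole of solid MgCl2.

ΔHf° = 1·ΔHsub + 1·(ΣIE) + 1·D(Cl2) + 2·EA + U
-641.3 = 1·(+147.1) + 1·(+2188.4) + 1·(+242.6) + 2·(-349.0) + U
U = -641.3 − (+1880.1) = -2521.4 kJ/mol

U = -2521.4 kJ/mol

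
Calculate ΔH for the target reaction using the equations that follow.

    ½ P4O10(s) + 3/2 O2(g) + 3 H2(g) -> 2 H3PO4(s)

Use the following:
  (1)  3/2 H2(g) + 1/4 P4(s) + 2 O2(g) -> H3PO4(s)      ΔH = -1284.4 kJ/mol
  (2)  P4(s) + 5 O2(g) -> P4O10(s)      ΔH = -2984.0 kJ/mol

ΔH = -1076.8 kJ/mol

(1) × 2: (2)·(-1284.4) = -2568.8 kJ/mol
(2) reversed and × 1/2: (-1/2)·(-2984.0) = +1492.0 kJ/mol
ΔH = (-2568.8) + (+1492.0) = -1076.8 kJ/mol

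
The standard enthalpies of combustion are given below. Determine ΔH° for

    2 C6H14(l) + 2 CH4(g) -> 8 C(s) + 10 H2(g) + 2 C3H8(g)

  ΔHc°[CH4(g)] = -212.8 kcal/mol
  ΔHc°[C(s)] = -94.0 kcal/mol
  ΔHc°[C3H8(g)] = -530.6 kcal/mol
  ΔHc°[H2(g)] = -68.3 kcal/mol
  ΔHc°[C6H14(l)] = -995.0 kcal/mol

ΔH° = 80.6 kcal/mol

With combustion enthalpies, reactants minus products:
= [2·(-995.0) + 2·(-212.8)] − [8·(-94.0) + 10·(-68.3) + 2·(-530.6)]
= 80.6 kcal/mol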